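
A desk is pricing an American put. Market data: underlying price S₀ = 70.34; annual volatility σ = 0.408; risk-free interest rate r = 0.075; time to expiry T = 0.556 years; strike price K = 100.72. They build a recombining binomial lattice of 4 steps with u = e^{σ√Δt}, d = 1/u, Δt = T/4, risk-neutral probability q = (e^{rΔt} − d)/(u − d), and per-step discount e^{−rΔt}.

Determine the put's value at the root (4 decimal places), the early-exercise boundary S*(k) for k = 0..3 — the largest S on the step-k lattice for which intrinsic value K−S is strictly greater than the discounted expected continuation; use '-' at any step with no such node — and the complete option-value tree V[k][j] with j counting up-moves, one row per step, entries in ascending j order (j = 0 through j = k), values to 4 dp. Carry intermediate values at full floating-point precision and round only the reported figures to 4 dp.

price = 30.3800
boundary = 70.3400 60.4144 70.3400 81.8963
tree:
30.3800
40.3056 20.3962
48.8306 30.3800 10.6965
56.1527 40.3056 18.8237 2.6759
62.4416 48.8306 30.3800 5.3687 0.0000

Δt=0.13900  u=1.16429  d=0.85889  q=0.49636  discount=0.98963
step 4 (expiry): payoffs max(K−S,0) = 62.4416 48.8306 30.3800 5.3687 0.0000
step 3: (k=3,j=0): S=44.5673, (K−S)⁺=56.1527, hold=55.1082 ⇒ V=56.1527 exercise | (k=3,j=1): S=60.4144, (K−S)⁺=40.3056, hold=39.2611 ⇒ V=40.3056 exercise | (k=3,j=2): S=81.8963, (K−S)⁺=18.8237, hold=17.7791 ⇒ V=18.8237 exercise | (k=3,j=3): S=111.0167, (K−S)⁺=0.0000, hold=2.6759 ⇒ V=2.6759 continue  boundary S*=81.8963
step 2: (k=2,j=0): S=51.8894, (K−S)⁺=48.8306, hold=47.7861 ⇒ V=48.8306 exercise | (k=2,j=1): S=70.3400, (K−S)⁺=30.3800, hold=29.3354 ⇒ V=30.3800 exercise | (k=2,j=2): S=95.3513, (K−S)⁺=5.3687, hold=10.6965 ⇒ V=10.6965 continue  boundary S*=70.3400
step 1: (k=1,j=0): S=60.4144, (K−S)⁺=40.3056, hold=39.2611 ⇒ V=40.3056 exercise | (k=1,j=1): S=81.8963, (K−S)⁺=18.8237, hold=20.3962 ⇒ V=20.3962 continue  boundary S*=60.4144
step 0: (k=0,j=0): S=70.3400, (K−S)⁺=30.3800, hold=30.1079 ⇒ V=30.3800 exercise  boundary S*=70.3400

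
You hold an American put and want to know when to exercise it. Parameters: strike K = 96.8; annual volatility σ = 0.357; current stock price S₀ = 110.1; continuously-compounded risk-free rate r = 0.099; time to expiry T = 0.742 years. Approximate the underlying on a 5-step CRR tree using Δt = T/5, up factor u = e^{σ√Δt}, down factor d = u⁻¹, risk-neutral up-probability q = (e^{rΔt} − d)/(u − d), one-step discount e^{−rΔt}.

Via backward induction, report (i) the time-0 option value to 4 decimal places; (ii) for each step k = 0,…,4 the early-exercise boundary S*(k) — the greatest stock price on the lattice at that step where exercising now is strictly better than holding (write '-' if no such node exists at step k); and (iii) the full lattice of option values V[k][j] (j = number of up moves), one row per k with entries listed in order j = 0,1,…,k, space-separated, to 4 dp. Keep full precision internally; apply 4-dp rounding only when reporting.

price = 4.8333
boundary = - - - 72.8797 83.6245
tree:
4.8333
8.5418 1.5384
14.6292 3.1506 0.0900
23.9203 6.4461 0.1899 0.0000
33.2845 13.1755 0.4010 0.0000 0.0000
41.4455 23.9203 0.8466 0.0000 0.0000 0.0000

Δt=0.14840  u=1.14743  d=0.87151  q=0.51931  discount=0.98542
step 5 (expiry): payoffs max(K−S,0) = 41.4455 23.9203 0.8466 0.0000 0.0000 0.0000
step 4: (k=4,j=0): S=63.5155, (K−S)⁺=33.2845, hold=31.8727 ⇒ V=33.2845 exercise | (k=4,j=1): S=83.6245, (K−S)⁺=13.1755, hold=11.7637 ⇒ V=13.1755 exercise | (k=4,j=2): S=110.1000, (K−S)⁺=0.0000, hold=0.4010 ⇒ V=0.4010 continue | (k=4,j=3): S=144.9576, (K−S)⁺=0.0000, hold=0.0000 ⇒ V=0.0000 continue | (k=4,j=4): S=190.8511, (K−S)⁺=0.0000, hold=0.0000 ⇒ V=0.0000 continue  boundary S*=83.6245
step 3: (k=3,j=0): S=72.8797, (K−S)⁺=23.9203, hold=22.5085 ⇒ V=23.9203 exercise | (k=3,j=1): S=95.9534, (K−S)⁺=0.8466, hold=6.4461 ⇒ V=6.4461 continue | (k=3,j=2): S=126.3322, (K−S)⁺=0.0000, hold=0.1899 ⇒ V=0.1899 continue | (k=3,j=3): S=166.3289, (K−S)⁺=0.0000, hold=0.0000 ⇒ V=0.0000 continue  boundary S*=72.8797
step 2: (k=2,j=0): S=83.6245, (K−S)⁺=13.1755, hold=14.6292 ⇒ V=14.6292 continue | (k=2,j=1): S=110.1000, (K−S)⁺=0.0000, hold=3.1506 ⇒ V=3.1506 continue | (k=2,j=2): S=144.9576, (K−S)⁺=0.0000, hold=0.0900 ⇒ V=0.0900 continue  boundary S*=-
step 1: (k=1,j=0): S=95.9534, (K−S)⁺=0.8466, hold=8.5418 ⇒ V=8.5418 continue | (k=1,j=1): S=126.3322, (K−S)⁺=0.0000, hold=1.5384 ⇒ V=1.5384 continue  boundary S*=-
step 0: (k=0,j=0): S=110.1000, (K−S)⁺=0.0000, hold=4.8333 ⇒ V=4.8333 continue  boundary S*=-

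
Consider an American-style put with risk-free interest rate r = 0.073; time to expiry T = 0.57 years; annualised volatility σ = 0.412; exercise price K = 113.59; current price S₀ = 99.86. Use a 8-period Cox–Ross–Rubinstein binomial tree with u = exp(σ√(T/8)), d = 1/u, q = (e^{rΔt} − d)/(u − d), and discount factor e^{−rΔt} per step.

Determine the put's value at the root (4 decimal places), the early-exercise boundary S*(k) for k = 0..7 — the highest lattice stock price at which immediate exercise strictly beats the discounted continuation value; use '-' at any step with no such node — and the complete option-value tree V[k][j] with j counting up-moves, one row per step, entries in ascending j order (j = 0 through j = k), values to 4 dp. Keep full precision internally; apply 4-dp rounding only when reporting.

params: Δt=0.07125 u=1.11625 d=0.89586 q=0.49620 e^(-rΔt)=0.99481
t_8 payoffs: 72.1611 61.9691 49.2698 33.4463 13.7300 0.0000 0.0000 0.0000 0.0000
t_7: node(7,0) S=46.2449 payoff=67.3451 vs cont=66.7558 → 67.3451 [stop]  node(7,1) S=57.6217 payoff=55.9683 vs cont=55.3790 → 55.9683 [stop]  node(7,2) S=71.7973 payoff=41.7927 vs cont=41.2034 → 41.7927 [stop]  node(7,3) S=89.4603 payoff=24.1297 vs cont=23.5404 → 24.1297 [stop]  node(7,4) S=111.4686 payoff=2.1214 vs cont=6.8813 → 6.8813 [wait]  node(7,5) S=138.8912 payoff=0.0000 vs cont=0.0000 → 0.0000 [wait]  node(7,6) S=173.0601 payoff=0.0000 vs cont=0.0000 → 0.0000 [wait]  node(7,7) S=215.6349 payoff=0.0000 vs cont=0.0000 → 0.0000 [wait]  ⇒ S*(7)=89.4603
t_6: node(6,0) S=51.6209 payoff=61.9691 vs cont=61.3799 → 61.9691 [stop]  node(6,1) S=64.3202 payoff=49.2698 vs cont=48.6805 → 49.2698 [stop]  node(6,2) S=80.1437 payoff=33.4463 vs cont=32.8570 → 33.4463 [stop]  node(6,3) S=99.8600 payoff=13.7300 vs cont=15.4903 → 15.4903 [wait]  node(6,4) S=124.4267 payoff=0.0000 vs cont=3.4489 → 3.4489 [wait]  node(6,5) S=155.0372 payoff=0.0000 vs cont=0.0000 → 0.0000 [wait]  node(6,6) S=193.1781 payoff=0.0000 vs cont=0.0000 → 0.0000 [wait]  ⇒ S*(6)=80.1437
t_5: node(5,0) S=57.6217 payoff=55.9683 vs cont=55.3790 → 55.9683 [stop]  node(5,1) S=71.7973 payoff=41.7927 vs cont=41.2034 → 41.7927 [stop]  node(5,2) S=89.4603 payoff=24.1297 vs cont=24.4093 → 24.4093 [wait]  node(5,3) S=111.4686 payoff=2.1214 vs cont=9.4661 → 9.4661 [wait]  node(5,4) S=138.8912 payoff=0.0000 vs cont=1.7285 → 1.7285 [wait]  node(5,5) S=173.0601 payoff=0.0000 vs cont=0.0000 → 0.0000 [wait]  ⇒ S*(5)=71.7973
t_4: node(4,0) S=64.3202 payoff=49.2698 vs cont=48.6805 → 49.2698 [stop]  node(4,1) S=80.1437 payoff=33.4463 vs cont=32.9951 → 33.4463 [stop]  node(4,2) S=99.8600 payoff=13.7300 vs cont=16.9064 → 16.9064 [wait]  node(4,3) S=124.4267 payoff=0.0000 vs cont=5.5975 → 5.5975 [wait]  node(4,4) S=155.0372 payoff=0.0000 vs cont=0.8663 → 0.8663 [wait]  ⇒ S*(4)=80.1437
t_3: node(3,0) S=71.7973 payoff=41.7927 vs cont=41.2034 → 41.7927 [stop]  node(3,1) S=89.4603 payoff=24.1297 vs cont=25.1083 → 25.1083 [wait]  node(3,2) S=111.4686 payoff=2.1214 vs cont=11.2364 → 11.2364 [wait]  node(3,3) S=138.8912 payoff=0.0000 vs cont=3.2331 → 3.2331 [wait]  ⇒ S*(3)=71.7973
t_2: node(2,0) S=80.1437 payoff=33.4463 vs cont=33.3401 → 33.4463 [stop]  node(2,1) S=99.8600 payoff=13.7300 vs cont=18.1306 → 18.1306 [wait]  node(2,2) S=124.4267 payoff=0.0000 vs cont=7.2275 → 7.2275 [wait]  ⇒ S*(2)=80.1437
t_1: node(1,0) S=89.4603 payoff=24.1297 vs cont=25.7126 → 25.7126 [wait]  node(1,1) S=111.4686 payoff=2.1214 vs cont=12.6545 → 12.6545 [wait]  ⇒ S*(1)=-
t_0: node(0,0) S=99.8600 payoff=13.7300 vs cont=19.1335 → 19.1335 [wait]  ⇒ S*(0)=-

price = 19.1335
boundary = - - 80.1437 71.7973 80.1437 71.7973 80.1437 89.4603
tree:
19.1335
25.7126 12.6545
33.4463 18.1306 7.2275
41.7927 25.1083 11.2364 3.2331
49.2698 33.4463 16.9064 5.5975 0.8663
55.9683 41.7927 24.4093 9.4661 1.7285 0.0000
61.9691 49.2698 33.4463 15.4903 3.4489 0.0000 0.0000
67.3451 55.9683 41.7927 24.1297 6.8813 0.0000 0.0000 0.0000
72.1611 61.9691 49.2698 33.4463 13.7300 0.0000 0.0000 0.0000 0.0000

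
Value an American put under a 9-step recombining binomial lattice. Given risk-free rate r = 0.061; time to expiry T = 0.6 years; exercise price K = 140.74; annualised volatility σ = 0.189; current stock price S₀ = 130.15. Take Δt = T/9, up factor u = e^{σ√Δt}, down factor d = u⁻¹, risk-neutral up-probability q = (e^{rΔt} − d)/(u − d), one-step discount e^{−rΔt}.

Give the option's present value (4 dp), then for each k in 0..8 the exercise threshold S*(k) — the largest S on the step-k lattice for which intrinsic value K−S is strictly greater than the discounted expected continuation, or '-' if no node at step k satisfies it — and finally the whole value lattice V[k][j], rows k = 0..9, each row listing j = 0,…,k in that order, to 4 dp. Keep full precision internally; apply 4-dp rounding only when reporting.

price = 12.1888
boundary = - - 118.0477 123.9512 118.0477 123.9512 118.0477 123.9512 130.1500
tree:
12.1888
16.8886 8.1071
22.6923 11.8623 4.8332
28.3147 16.7888 7.5767 2.4331
33.6693 22.6923 11.4979 4.1512 0.9254
38.7689 28.3147 16.7888 6.8858 1.7536 0.1967
43.6256 33.6693 22.6923 11.0152 3.2700 0.4198 0.0000
48.2509 38.7689 28.3147 16.7888 5.9705 0.8960 0.0000 0.0000
52.6560 43.6256 33.6693 22.6923 10.5900 1.9123 0.0000 0.0000 0.0000
56.8513 48.2509 38.7689 28.3147 16.7888 4.0812 0.0000 0.0000 0.0000 0.0000

Δt=0.06667  u=1.05001  d=0.95237  q=0.52954  discount=0.99594
step 9 (expiry): payoffs max(K−S,0) = 56.8513 48.2509 38.7689 28.3147 16.7888 4.0812 0.0000 0.0000 0.0000 0.0000
step 8: (k=8,j=0): S=88.0840, (K−S)⁺=52.6560, hold=52.0848 ⇒ V=52.6560 exercise | (k=8,j=1): S=97.1144, (K−S)⁺=43.6256, hold=43.0544 ⇒ V=43.6256 exercise | (k=8,j=2): S=107.0707, (K−S)⁺=33.6693, hold=33.0981 ⇒ V=33.6693 exercise | (k=8,j=3): S=118.0477, (K−S)⁺=22.6923, hold=22.1212 ⇒ V=22.6923 exercise | (k=8,j=4): S=130.1500, (K−S)⁺=10.5900, hold=10.0188 ⇒ V=10.5900 exercise | (k=8,j=5): S=143.4931, (K−S)⁺=0.0000, hold=1.9123 ⇒ V=1.9123 continue | (k=8,j=6): S=158.2041, (K−S)⁺=0.0000, hold=0.0000 ⇒ V=0.0000 continue | (k=8,j=7): S=174.4233, (K−S)⁺=0.0000, hold=0.0000 ⇒ V=0.0000 continue | (k=8,j=8): S=192.3053, (K−S)⁺=0.0000, hold=0.0000 ⇒ V=0.0000 continue  boundary S*=130.1500
step 7: (k=7,j=0): S=92.4891, (K−S)⁺=48.2509, hold=47.6797 ⇒ V=48.2509 exercise | (k=7,j=1): S=101.9711, (K−S)⁺=38.7689, hold=38.1977 ⇒ V=38.7689 exercise | (k=7,j=2): S=112.4253, (K−S)⁺=28.3147, hold=27.7435 ⇒ V=28.3147 exercise | (k=7,j=3): S=123.9512, (K−S)⁺=16.7888, hold=16.2176 ⇒ V=16.7888 exercise | (k=7,j=4): S=136.6588, (K−S)⁺=4.0812, hold=5.9705 ⇒ V=5.9705 continue | (k=7,j=5): S=150.6692, (K−S)⁺=0.0000, hold=0.8960 ⇒ V=0.8960 continue | (k=7,j=6): S=166.1159, (K−S)⁺=0.0000, hold=0.0000 ⇒ V=0.0000 continue | (k=7,j=7): S=183.1462, (K−S)⁺=0.0000, hold=0.0000 ⇒ V=0.0000 continue  boundary S*=123.9512
step 6: (k=6,j=0): S=97.1144, (K−S)⁺=43.6256, hold=43.0544 ⇒ V=43.6256 exercise | (k=6,j=1): S=107.0707, (K−S)⁺=33.6693, hold=33.0981 ⇒ V=33.6693 exercise | (k=6,j=2): S=118.0477, (K−S)⁺=22.6923, hold=22.1212 ⇒ V=22.6923 exercise | (k=6,j=3): S=130.1500, (K−S)⁺=10.5900, hold=11.0152 ⇒ V=11.0152 continue | (k=6,j=4): S=143.4931, (K−S)⁺=0.0000, hold=3.2700 ⇒ V=3.2700 continue | (k=6,j=5): S=158.2041, (K−S)⁺=0.0000, hold=0.4198 ⇒ V=0.4198 continue | (k=6,j=6): S=174.4233, (K−S)⁺=0.0000, hold=0.0000 ⇒ V=0.0000 continue  boundary S*=118.0477
step 5: (k=5,j=0): S=101.9711, (K−S)⁺=38.7689, hold=38.1977 ⇒ V=38.7689 exercise | (k=5,j=1): S=112.4253, (K−S)⁺=28.3147, hold=27.7435 ⇒ V=28.3147 exercise | (k=5,j=2): S=123.9512, (K−S)⁺=16.7888, hold=16.4419 ⇒ V=16.7888 exercise | (k=5,j=3): S=136.6588, (K−S)⁺=4.0812, hold=6.8858 ⇒ V=6.8858 continue | (k=5,j=4): S=150.6692, (K−S)⁺=0.0000, hold=1.7536 ⇒ V=1.7536 continue | (k=5,j=5): S=166.1159, (K−S)⁺=0.0000, hold=0.1967 ⇒ V=0.1967 continue  boundary S*=123.9512
step 4: (k=4,j=0): S=107.0707, (K−S)⁺=33.6693, hold=33.0981 ⇒ V=33.6693 exercise | (k=4,j=1): S=118.0477, (K−S)⁺=22.6923, hold=22.1212 ⇒ V=22.6923 exercise | (k=4,j=2): S=130.1500, (K−S)⁺=10.5900, hold=11.4979 ⇒ V=11.4979 continue | (k=4,j=3): S=143.4931, (K−S)⁺=0.0000, hold=4.1512 ⇒ V=4.1512 continue | (k=4,j=4): S=158.2041, (K−S)⁺=0.0000, hold=0.9254 ⇒ V=0.9254 continue  boundary S*=118.0477
step 3: (k=3,j=0): S=112.4253, (K−S)⁺=28.3147, hold=27.7435 ⇒ V=28.3147 exercise | (k=3,j=1): S=123.9512, (K−S)⁺=16.7888, hold=16.6964 ⇒ V=16.7888 exercise | (k=3,j=2): S=136.6588, (K−S)⁺=4.0812, hold=7.5767 ⇒ V=7.5767 continue | (k=3,j=3): S=150.6692, (K−S)⁺=0.0000, hold=2.4331 ⇒ V=2.4331 continue  boundary S*=123.9512
step 2: (k=2,j=0): S=118.0477, (K−S)⁺=22.6923, hold=22.1212 ⇒ V=22.6923 exercise | (k=2,j=1): S=130.1500, (K−S)⁺=10.5900, hold=11.8623 ⇒ V=11.8623 continue | (k=2,j=2): S=143.4931, (K−S)⁺=0.0000, hold=4.8332 ⇒ V=4.8332 continue  boundary S*=118.0477
step 1: (k=1,j=0): S=123.9512, (K−S)⁺=16.7888, hold=16.8886 ⇒ V=16.8886 continue | (k=1,j=1): S=136.6588, (K−S)⁺=4.0812, hold=8.1071 ⇒ V=8.1071 continue  boundary S*=-
step 0: (k=0,j=0): S=130.1500, (K−S)⁺=10.5900, hold=12.1888 ⇒ V=12.1888 continue  boundary S*=-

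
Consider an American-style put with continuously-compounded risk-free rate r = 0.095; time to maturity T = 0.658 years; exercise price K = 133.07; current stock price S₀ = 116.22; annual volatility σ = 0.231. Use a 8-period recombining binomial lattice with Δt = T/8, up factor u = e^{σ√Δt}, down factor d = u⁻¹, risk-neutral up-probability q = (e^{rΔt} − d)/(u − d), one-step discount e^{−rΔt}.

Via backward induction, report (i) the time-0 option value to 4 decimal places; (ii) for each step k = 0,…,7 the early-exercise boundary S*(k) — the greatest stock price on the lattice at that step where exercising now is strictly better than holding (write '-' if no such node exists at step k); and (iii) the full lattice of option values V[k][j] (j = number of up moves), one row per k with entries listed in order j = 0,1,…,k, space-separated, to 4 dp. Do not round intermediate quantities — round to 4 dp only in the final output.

params: Δt=0.08225 u=1.06849 d=0.93590 q=0.54260 e^(-rΔt)=0.99222
t_8 payoffs: 64.6618 54.9700 43.9050 31.2724 16.8500 0.3843 0.0000 0.0000 0.0000
t_7: node(7,0) S=73.0936 payoff=59.9764 vs cont=58.9406 → 59.9764 [stop]  node(7,1) S=83.4493 payoff=49.6207 vs cont=48.5850 → 49.6207 [stop]  node(7,2) S=95.2722 payoff=37.7978 vs cont=36.7621 → 37.7978 [stop]  node(7,3) S=108.7700 payoff=24.3000 vs cont=23.2642 → 24.3000 [stop]  node(7,4) S=124.1802 payoff=8.8898 vs cont=7.8540 → 8.8898 [stop]  node(7,5) S=141.7737 payoff=0.0000 vs cont=0.1744 → 0.1744 [wait]  node(7,6) S=161.8598 payoff=0.0000 vs cont=0.0000 → 0.0000 [wait]  node(7,7) S=184.7916 payoff=0.0000 vs cont=0.0000 → 0.0000 [wait]  ⇒ S*(7)=124.1802
t_6: node(6,0) S=78.1000 payoff=54.9700 vs cont=53.9342 → 54.9700 [stop]  node(6,1) S=89.1650 payoff=43.9050 vs cont=42.8693 → 43.9050 [stop]  node(6,2) S=101.7976 payoff=31.2724 vs cont=30.2367 → 31.2724 [stop]  node(6,3) S=116.2200 payoff=16.8500 vs cont=15.8143 → 16.8500 [stop]  node(6,4) S=132.6857 payoff=0.3843 vs cont=4.1284 → 4.1284 [wait]  node(6,5) S=151.4842 payoff=0.0000 vs cont=0.0792 → 0.0792 [wait]  node(6,6) S=172.9460 payoff=0.0000 vs cont=0.0000 → 0.0000 [wait]  ⇒ S*(6)=116.2200
t_5: node(5,0) S=83.4493 payoff=49.6207 vs cont=48.5850 → 49.6207 [stop]  node(5,1) S=95.2722 payoff=37.7978 vs cont=36.7621 → 37.7978 [stop]  node(5,2) S=108.7700 payoff=24.3000 vs cont=23.2642 → 24.3000 [stop]  node(5,3) S=124.1802 payoff=8.8898 vs cont=9.8698 → 9.8698 [wait]  node(5,4) S=141.7737 payoff=0.0000 vs cont=1.9162 → 1.9162 [wait]  node(5,5) S=161.8598 payoff=0.0000 vs cont=0.0359 → 0.0359 [wait]  ⇒ S*(5)=108.7700
t_4: node(4,0) S=89.1650 payoff=43.9050 vs cont=42.8693 → 43.9050 [stop]  node(4,1) S=101.7976 payoff=31.2724 vs cont=30.2367 → 31.2724 [stop]  node(4,2) S=116.2200 payoff=16.8500 vs cont=16.3419 → 16.8500 [stop]  node(4,3) S=132.6857 payoff=0.3843 vs cont=5.5109 → 5.5109 [wait]  node(4,4) S=151.4842 payoff=0.0000 vs cont=0.8890 → 0.8890 [wait]  ⇒ S*(4)=116.2200
t_3: node(3,0) S=95.2722 payoff=37.7978 vs cont=36.7621 → 37.7978 [stop]  node(3,1) S=108.7700 payoff=24.3000 vs cont=23.2642 → 24.3000 [stop]  node(3,2) S=124.1802 payoff=8.8898 vs cont=10.6141 → 10.6141 [wait]  node(3,3) S=141.7737 payoff=0.0000 vs cont=2.9797 → 2.9797 [wait]  ⇒ S*(3)=108.7700
t_2: node(2,0) S=101.7976 payoff=31.2724 vs cont=30.2367 → 31.2724 [stop]  node(2,1) S=116.2200 payoff=16.8500 vs cont=16.7426 → 16.8500 [stop]  node(2,2) S=132.6857 payoff=0.3843 vs cont=6.4213 → 6.4213 [wait]  ⇒ S*(2)=116.2200
t_1: node(1,0) S=108.7700 payoff=24.3000 vs cont=23.2642 → 24.3000 [stop]  node(1,1) S=124.1802 payoff=8.8898 vs cont=11.1042 → 11.1042 [wait]  ⇒ S*(1)=108.7700
t_0: node(0,0) S=116.2200 payoff=16.8500 vs cont=17.0065 → 17.0065 [wait]  ⇒ S*(0)=-

price = 17.0065
boundary = - 108.7700 116.2200 108.7700 116.2200 108.7700 116.2200 124.1802
tree:
17.0065
24.3000 11.1042
31.2724 16.8500 6.4213
37.7978 24.3000 10.6141 2.9797
43.9050 31.2724 16.8500 5.5109 0.8890
49.6207 37.7978 24.3000 9.8698 1.9162 0.0359
54.9700 43.9050 31.2724 16.8500 4.1284 0.0792 0.0000
59.9764 49.6207 37.7978 24.3000 8.8898 0.1744 0.0000 0.0000
64.6618 54.9700 43.9050 31.2724 16.8500 0.3843 0.0000 0.0000 0.0000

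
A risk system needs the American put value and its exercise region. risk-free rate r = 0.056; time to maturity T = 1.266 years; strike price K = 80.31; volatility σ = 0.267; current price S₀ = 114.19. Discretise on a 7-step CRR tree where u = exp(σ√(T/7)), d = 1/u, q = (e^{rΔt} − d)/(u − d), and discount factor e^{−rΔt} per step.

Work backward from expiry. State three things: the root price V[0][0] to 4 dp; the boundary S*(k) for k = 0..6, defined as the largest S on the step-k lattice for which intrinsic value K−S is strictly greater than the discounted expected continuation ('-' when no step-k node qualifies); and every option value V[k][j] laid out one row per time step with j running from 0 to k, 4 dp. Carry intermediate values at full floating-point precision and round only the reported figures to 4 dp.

price = 0.8937
boundary = - - - - - 64.7235 72.5062
tree:
0.8937
1.6571 0.1963
3.0236 0.4100 0.0000
5.4012 0.8563 0.0000 0.0000
9.3719 1.7887 0.0000 0.0000 0.0000
15.5865 3.7361 0.0000 0.0000 0.0000 0.0000
22.5338 7.8038 0.0000 0.0000 0.0000 0.0000 0.0000
28.7354 15.5865 0.0000 0.0000 0.0000 0.0000 0.0000 0.0000

Δt=0.18086  u=1.12025  d=0.89266  q=0.51637  discount=0.98992
step 7 (expiry): payoffs max(K−S,0) = 28.7354 15.5865 0.0000 0.0000 0.0000 0.0000 0.0000 0.0000
step 6: (k=6,j=0): S=57.7762, (K−S)⁺=22.5338, hold=21.7246 ⇒ V=22.5338 exercise | (k=6,j=1): S=72.5062, (K−S)⁺=7.8038, hold=7.4621 ⇒ V=7.8038 exercise | (k=6,j=2): S=90.9917, (K−S)⁺=0.0000, hold=0.0000 ⇒ V=0.0000 continue | (k=6,j=3): S=114.1900, (K−S)⁺=0.0000, hold=0.0000 ⇒ V=0.0000 continue | (k=6,j=4): S=143.3027, (K−S)⁺=0.0000, hold=0.0000 ⇒ V=0.0000 continue | (k=6,j=5): S=179.8378, (K−S)⁺=0.0000, hold=0.0000 ⇒ V=0.0000 continue | (k=6,j=6): S=225.6875, (K−S)⁺=0.0000, hold=0.0000 ⇒ V=0.0000 continue  boundary S*=72.5062
step 5: (k=5,j=0): S=64.7235, (K−S)⁺=15.5865, hold=14.7772 ⇒ V=15.5865 exercise | (k=5,j=1): S=81.2248, (K−S)⁺=0.0000, hold=3.7361 ⇒ V=3.7361 continue | (k=5,j=2): S=101.9330, (K−S)⁺=0.0000, hold=0.0000 ⇒ V=0.0000 continue | (k=5,j=3): S=127.9208, (K−S)⁺=0.0000, hold=0.0000 ⇒ V=0.0000 continue | (k=5,j=4): S=160.5343, (K−S)⁺=0.0000, hold=0.0000 ⇒ V=0.0000 continue | (k=5,j=5): S=201.4625, (K−S)⁺=0.0000, hold=0.0000 ⇒ V=0.0000 continue  boundary S*=64.7235
step 4: (k=4,j=0): S=72.5062, (K−S)⁺=7.8038, hold=9.3719 ⇒ V=9.3719 continue | (k=4,j=1): S=90.9917, (K−S)⁺=0.0000, hold=1.7887 ⇒ V=1.7887 continue | (k=4,j=2): S=114.1900, (K−S)⁺=0.0000, hold=0.0000 ⇒ V=0.0000 continue | (k=4,j=3): S=143.3027, (K−S)⁺=0.0000, hold=0.0000 ⇒ V=0.0000 continue | (k=4,j=4): S=179.8378, (K−S)⁺=0.0000, hold=0.0000 ⇒ V=0.0000 continue  boundary S*=-
step 3: (k=3,j=0): S=81.2248, (K−S)⁺=0.0000, hold=5.4012 ⇒ V=5.4012 continue | (k=3,j=1): S=101.9330, (K−S)⁺=0.0000, hold=0.8563 ⇒ V=0.8563 continue | (k=3,j=2): S=127.9208, (K−S)⁺=0.0000, hold=0.0000 ⇒ V=0.0000 continue | (k=3,j=3): S=160.5343, (K−S)⁺=0.0000, hold=0.0000 ⇒ V=0.0000 continue  boundary S*=-
step 2: (k=2,j=0): S=90.9917, (K−S)⁺=0.0000, hold=3.0236 ⇒ V=3.0236 continue | (k=2,j=1): S=114.1900, (K−S)⁺=0.0000, hold=0.4100 ⇒ V=0.4100 continue | (k=2,j=2): S=143.3027, (K−S)⁺=0.0000, hold=0.0000 ⇒ V=0.0000 continue  boundary S*=-
step 1: (k=1,j=0): S=101.9330, (K−S)⁺=0.0000, hold=1.6571 ⇒ V=1.6571 continue | (k=1,j=1): S=127.9208, (K−S)⁺=0.0000, hold=0.1963 ⇒ V=0.1963 continue  boundary S*=-
step 0: (k=0,j=0): S=114.1900, (K−S)⁺=0.0000, hold=0.8937 ⇒ V=0.8937 continue  boundary S*=-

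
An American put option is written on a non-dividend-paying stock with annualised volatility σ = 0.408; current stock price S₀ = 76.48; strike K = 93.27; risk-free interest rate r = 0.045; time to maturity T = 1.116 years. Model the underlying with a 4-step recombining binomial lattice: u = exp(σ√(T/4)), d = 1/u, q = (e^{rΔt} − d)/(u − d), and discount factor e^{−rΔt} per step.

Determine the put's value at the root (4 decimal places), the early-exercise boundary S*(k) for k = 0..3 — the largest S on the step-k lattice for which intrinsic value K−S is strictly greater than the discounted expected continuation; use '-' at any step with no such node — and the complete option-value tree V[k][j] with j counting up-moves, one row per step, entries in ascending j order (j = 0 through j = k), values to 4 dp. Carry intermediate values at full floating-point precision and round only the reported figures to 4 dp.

params: Δt=0.27900 u=1.24049 d=0.80613 q=0.47542 e^(-rΔt)=0.98752
t_4 payoffs: 60.9722 43.5695 16.7900 0.0000 0.0000
t_3: node(3,0) S=40.0652 payoff=53.2048 vs cont=52.0412 → 53.2048 [stop]  node(3,1) S=61.6530 payoff=31.6170 vs cont=30.4533 → 31.6170 [stop]  node(3,2) S=94.8728 payoff=0.0000 vs cont=8.6978 → 8.6978 [wait]  node(3,3) S=145.9920 payoff=0.0000 vs cont=0.0000 → 0.0000 [wait]  ⇒ S*(3)=61.6530
t_2: node(2,0) S=49.7005 payoff=43.5695 vs cont=42.4058 → 43.5695 [stop]  node(2,1) S=76.4800 payoff=16.7900 vs cont=20.4623 → 20.4623 [wait]  node(2,2) S=117.6888 payoff=0.0000 vs cont=4.5058 → 4.5058 [wait]  ⇒ S*(2)=49.7005
t_1: node(1,0) S=61.6530 payoff=31.6170 vs cont=32.1774 → 32.1774 [wait]  node(1,1) S=94.8728 payoff=0.0000 vs cont=12.7157 → 12.7157 [wait]  ⇒ S*(1)=-
t_0: node(0,0) S=76.4800 payoff=16.7900 vs cont=22.6389 → 22.6389 [wait]  ⇒ S*(0)=-

price = 22.6389
boundary = - - 49.7005 61.6530
tree:
22.6389
32.1774 12.7157
43.5695 20.4623 4.5058
53.2048 31.6170 8.6978 0.0000
60.9722 43.5695 16.7900 0.0000 0.0000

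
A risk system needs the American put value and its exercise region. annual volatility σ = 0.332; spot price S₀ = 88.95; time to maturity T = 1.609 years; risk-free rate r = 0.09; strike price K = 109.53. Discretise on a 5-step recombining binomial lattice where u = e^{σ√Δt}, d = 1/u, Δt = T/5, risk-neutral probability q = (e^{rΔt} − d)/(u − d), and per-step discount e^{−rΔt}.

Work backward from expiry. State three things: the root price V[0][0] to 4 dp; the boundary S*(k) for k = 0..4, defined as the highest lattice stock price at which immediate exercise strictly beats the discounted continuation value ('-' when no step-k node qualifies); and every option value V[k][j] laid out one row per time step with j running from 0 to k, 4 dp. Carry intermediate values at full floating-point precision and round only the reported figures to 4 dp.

price = 22.6466
boundary = - 73.6806 61.0324 73.6806 88.9500
tree:
22.6466
35.8494 12.2213
48.4976 21.4443 4.7392
58.9746 35.8494 9.8887 0.4463
67.6531 48.4976 20.5800 0.9786 0.0000
74.8418 58.9746 35.8494 2.1462 0.0000 0.0000

Δt=0.32180  u=1.20724  d=0.82834  q=0.53061  discount=0.97145
step 5 (expiry): payoffs max(K−S,0) = 74.8418 58.9746 35.8494 2.1462 0.0000 0.0000
step 4: (k=4,j=0): S=41.8769, (K−S)⁺=67.6531, hold=64.5264 ⇒ V=67.6531 exercise | (k=4,j=1): S=61.0324, (K−S)⁺=48.4976, hold=45.3709 ⇒ V=48.4976 exercise | (k=4,j=2): S=88.9500, (K−S)⁺=20.5800, hold=17.4533 ⇒ V=20.5800 exercise | (k=4,j=3): S=129.6378, (K−S)⁺=0.0000, hold=0.9786 ⇒ V=0.9786 continue | (k=4,j=4): S=188.9372, (K−S)⁺=0.0000, hold=0.0000 ⇒ V=0.0000 continue  boundary S*=88.9500
step 3: (k=3,j=0): S=50.5554, (K−S)⁺=58.9746, hold=55.8479 ⇒ V=58.9746 exercise | (k=3,j=1): S=73.6806, (K−S)⁺=35.8494, hold=32.7227 ⇒ V=35.8494 exercise | (k=3,j=2): S=107.3838, (K−S)⁺=2.1462, hold=9.8887 ⇒ V=9.8887 continue | (k=3,j=3): S=156.5037, (K−S)⁺=0.0000, hold=0.4463 ⇒ V=0.4463 continue  boundary S*=73.6806
step 2: (k=2,j=0): S=61.0324, (K−S)⁺=48.4976, hold=45.3709 ⇒ V=48.4976 exercise | (k=2,j=1): S=88.9500, (K−S)⁺=20.5800, hold=21.4443 ⇒ V=21.4443 continue | (k=2,j=2): S=129.6378, (K−S)⁺=0.0000, hold=4.7392 ⇒ V=4.7392 continue  boundary S*=61.0324
step 1: (k=1,j=0): S=73.6806, (K−S)⁺=35.8494, hold=33.1682 ⇒ V=35.8494 exercise | (k=1,j=1): S=107.3838, (K−S)⁺=2.1462, hold=12.2213 ⇒ V=12.2213 continue  boundary S*=73.6806
step 0: (k=0,j=0): S=88.9500, (K−S)⁺=20.5800, hold=22.6466 ⇒ V=22.6466 continue  boundary S*=-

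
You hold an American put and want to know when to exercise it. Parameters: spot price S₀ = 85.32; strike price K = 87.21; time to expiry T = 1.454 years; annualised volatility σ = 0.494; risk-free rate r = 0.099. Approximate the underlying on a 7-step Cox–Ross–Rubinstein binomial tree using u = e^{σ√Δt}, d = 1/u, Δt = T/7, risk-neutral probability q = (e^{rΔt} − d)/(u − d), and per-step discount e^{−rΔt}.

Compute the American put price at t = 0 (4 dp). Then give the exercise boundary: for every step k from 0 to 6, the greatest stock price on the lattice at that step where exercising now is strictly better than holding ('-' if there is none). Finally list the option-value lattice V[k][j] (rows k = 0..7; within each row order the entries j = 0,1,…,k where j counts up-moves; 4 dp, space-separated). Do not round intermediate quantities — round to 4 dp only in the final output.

Δt=0.20771  u=1.25250  d=0.79840  q=0.48970  discount=0.97965
step 7 (expiry): payoffs max(K−S,0) = 69.5659 59.5306 43.7875 19.0904 0.0000 0.0000 0.0000 0.0000
step 6: (k=6,j=0): S=22.0993, (K−S)⁺=65.1107, hold=63.3357 ⇒ V=65.1107 exercise | (k=6,j=1): S=34.6686, (K−S)⁺=52.5414, hold=50.7664 ⇒ V=52.5414 exercise | (k=6,j=2): S=54.3868, (K−S)⁺=32.8232, hold=31.0482 ⇒ V=32.8232 exercise | (k=6,j=3): S=85.3200, (K−S)⁺=1.8900, hold=9.5435 ⇒ V=9.5435 continue | (k=6,j=4): S=133.8469, (K−S)⁺=0.0000, hold=0.0000 ⇒ V=0.0000 continue | (k=6,j=5): S=209.9741, (K−S)⁺=0.0000, hold=0.0000 ⇒ V=0.0000 continue | (k=6,j=6): S=329.3998, (K−S)⁺=0.0000, hold=0.0000 ⇒ V=0.0000 continue  boundary S*=54.3868
step 5: (k=5,j=0): S=27.6794, (K−S)⁺=59.5306, hold=57.7555 ⇒ V=59.5306 exercise | (k=5,j=1): S=43.4225, (K−S)⁺=43.7875, hold=42.0125 ⇒ V=43.7875 exercise | (k=5,j=2): S=68.1196, (K−S)⁺=19.0904, hold=20.9870 ⇒ V=20.9870 continue | (k=5,j=3): S=106.8635, (K−S)⁺=0.0000, hold=4.7709 ⇒ V=4.7709 continue | (k=5,j=4): S=167.6436, (K−S)⁺=0.0000, hold=0.0000 ⇒ V=0.0000 continue | (k=5,j=5): S=262.9932, (K−S)⁺=0.0000, hold=0.0000 ⇒ V=0.0000 continue  boundary S*=43.4225
step 4: (k=4,j=0): S=34.6686, (K−S)⁺=52.5414, hold=50.7664 ⇒ V=52.5414 exercise | (k=4,j=1): S=54.3868, (K−S)⁺=32.8232, hold=31.9580 ⇒ V=32.8232 exercise | (k=4,j=2): S=85.3200, (K−S)⁺=1.8900, hold=12.7804 ⇒ V=12.7804 continue | (k=4,j=3): S=133.8469, (K−S)⁺=0.0000, hold=2.3850 ⇒ V=2.3850 continue | (k=4,j=4): S=209.9741, (K−S)⁺=0.0000, hold=0.0000 ⇒ V=0.0000 continue  boundary S*=54.3868
step 3: (k=3,j=0): S=43.4225, (K−S)⁺=43.7875, hold=42.0125 ⇒ V=43.7875 exercise | (k=3,j=1): S=68.1196, (K−S)⁺=19.0904, hold=22.5399 ⇒ V=22.5399 continue | (k=3,j=2): S=106.8635, (K−S)⁺=0.0000, hold=7.5332 ⇒ V=7.5332 continue | (k=3,j=3): S=167.6436, (K−S)⁺=0.0000, hold=1.1923 ⇒ V=1.1923 continue  boundary S*=43.4225
step 2: (k=2,j=0): S=54.3868, (K−S)⁺=32.8232, hold=32.7030 ⇒ V=32.8232 exercise | (k=2,j=1): S=85.3200, (K−S)⁺=1.8900, hold=14.8818 ⇒ V=14.8818 continue | (k=2,j=2): S=133.8469, (K−S)⁺=0.0000, hold=4.3379 ⇒ V=4.3379 continue  boundary S*=54.3868
step 1: (k=1,j=0): S=68.1196, (K−S)⁺=19.0904, hold=23.5480 ⇒ V=23.5480 continue | (k=1,j=1): S=106.8635, (K−S)⁺=0.0000, hold=9.5206 ⇒ V=9.5206 continue  boundary S*=-
step 0: (k=0,j=0): S=85.3200, (K−S)⁺=1.8900, hold=16.3393 ⇒ V=16.3393 continue  boundary S*=-

price = 16.3393
boundary = - - 54.3868 43.4225 54.3868 43.4225 54.3868
tree:
16.3393
23.5480 9.5206
32.8232 14.8818 4.3379
43.7875 22.5399 7.5332 1.1923
52.5414 32.8232 12.7804 2.3850 0.0000
59.5306 43.7875 20.9870 4.7709 0.0000 0.0000
65.1107 52.5414 32.8232 9.5435 0.0000 0.0000 0.0000
69.5659 59.5306 43.7875 19.0904 0.0000 0.0000 0.0000 0.0000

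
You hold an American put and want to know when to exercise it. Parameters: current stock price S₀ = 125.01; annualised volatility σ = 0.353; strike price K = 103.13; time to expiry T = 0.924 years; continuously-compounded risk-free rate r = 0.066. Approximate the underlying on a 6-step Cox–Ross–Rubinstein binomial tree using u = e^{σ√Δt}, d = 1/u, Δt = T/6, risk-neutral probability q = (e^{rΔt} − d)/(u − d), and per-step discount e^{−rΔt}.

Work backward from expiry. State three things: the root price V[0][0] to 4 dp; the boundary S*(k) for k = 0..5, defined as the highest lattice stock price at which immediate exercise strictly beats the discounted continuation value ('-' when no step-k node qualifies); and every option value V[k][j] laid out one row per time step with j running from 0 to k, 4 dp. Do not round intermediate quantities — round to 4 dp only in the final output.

params: Δt=0.15400 u=1.14858 d=0.87064 q=0.50218 e^(-rΔt)=0.98989
t_6 payoffs: 48.6828 31.3012 8.3708 0.0000 0.0000 0.0000 0.0000
t_5: node(5,0) S=62.5370 payoff=40.5930 vs cont=39.5501 → 40.5930 [stop]  node(5,1) S=82.5011 payoff=20.6289 vs cont=19.5860 → 20.6289 [stop]  node(5,2) S=108.8387 payoff=0.0000 vs cont=4.1250 → 4.1250 [wait]  node(5,3) S=143.5841 payoff=0.0000 vs cont=0.0000 → 0.0000 [wait]  node(5,4) S=189.4216 payoff=0.0000 vs cont=0.0000 → 0.0000 [wait]  node(5,5) S=249.8922 payoff=0.0000 vs cont=0.0000 → 0.0000 [wait]  ⇒ S*(5)=82.5011
t_4: node(4,0) S=71.8288 payoff=31.3012 vs cont=30.2583 → 31.3012 [stop]  node(4,1) S=94.7592 payoff=8.3708 vs cont=12.2162 → 12.2162 [wait]  node(4,2) S=125.0100 payoff=0.0000 vs cont=2.0327 → 2.0327 [wait]  node(4,3) S=164.9180 payoff=0.0000 vs cont=0.0000 → 0.0000 [wait]  node(4,4) S=217.5661 payoff=0.0000 vs cont=0.0000 → 0.0000 [wait]  ⇒ S*(4)=71.8288
t_3: node(3,0) S=82.5011 payoff=20.6289 vs cont=21.4975 → 21.4975 [wait]  node(3,1) S=108.8387 payoff=0.0000 vs cont=7.0305 → 7.0305 [wait]  node(3,2) S=143.5841 payoff=0.0000 vs cont=1.0017 → 1.0017 [wait]  node(3,3) S=189.4216 payoff=0.0000 vs cont=0.0000 → 0.0000 [wait]  ⇒ S*(3)=-
t_2: node(2,0) S=94.7592 payoff=8.3708 vs cont=14.0885 → 14.0885 [wait]  node(2,1) S=125.0100 payoff=0.0000 vs cont=3.9625 → 3.9625 [wait]  node(2,2) S=164.9180 payoff=0.0000 vs cont=0.4936 → 0.4936 [wait]  ⇒ S*(2)=-
t_1: node(1,0) S=108.8387 payoff=0.0000 vs cont=8.9124 → 8.9124 [wait]  node(1,1) S=143.5841 payoff=0.0000 vs cont=2.1980 → 2.1980 [wait]  ⇒ S*(1)=-
t_0: node(0,0) S=125.0100 payoff=0.0000 vs cont=5.4846 → 5.4846 [wait]  ⇒ S*(0)=-

price = 5.4846
boundary = - - - - 71.8288 82.5011
tree:
5.4846
8.9124 2.1980
14.0885 3.9625 0.4936
21.4975 7.0305 1.0017 0.0000
31.3012 12.2162 2.0327 0.0000 0.0000
40.5930 20.6289 4.1250 0.0000 0.0000 0.0000
48.6828 31.3012 8.3708 0.0000 0.0000 0.0000 0.0000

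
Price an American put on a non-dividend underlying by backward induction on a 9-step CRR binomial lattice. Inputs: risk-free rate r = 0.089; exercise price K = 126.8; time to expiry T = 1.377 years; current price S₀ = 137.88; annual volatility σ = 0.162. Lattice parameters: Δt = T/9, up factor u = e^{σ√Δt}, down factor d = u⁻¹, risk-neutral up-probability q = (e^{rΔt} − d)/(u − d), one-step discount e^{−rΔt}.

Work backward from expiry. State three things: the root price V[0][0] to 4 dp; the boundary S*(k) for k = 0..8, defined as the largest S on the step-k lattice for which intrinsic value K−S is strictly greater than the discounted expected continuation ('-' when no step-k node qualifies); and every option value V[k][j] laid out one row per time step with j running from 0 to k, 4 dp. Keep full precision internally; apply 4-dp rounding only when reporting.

params: Δt=0.15300 u=1.06542 d=0.93860 q=0.59227 e^(-rΔt)=0.98648
t_9 payoffs: 48.8487 38.3164 26.3610 12.7903 0.0000 0.0000 0.0000 0.0000 0.0000 0.0000
t_8: node(8,0) S=83.0506 payoff=43.7494 vs cont=42.0344 → 43.7494 [stop]  node(8,1) S=94.2720 payoff=32.5280 vs cont=30.8131 → 32.5280 [stop]  node(8,2) S=107.0095 payoff=19.7905 vs cont=18.0756 → 19.7905 [stop]  node(8,3) S=121.4680 payoff=5.3320 vs cont=5.1444 → 5.3320 [stop]  node(8,4) S=137.8800 payoff=0.0000 vs cont=0.0000 → 0.0000 [wait]  node(8,5) S=156.5096 payoff=0.0000 vs cont=0.0000 → 0.0000 [wait]  node(8,6) S=177.6562 payoff=0.0000 vs cont=0.0000 → 0.0000 [wait]  node(8,7) S=201.6601 payoff=0.0000 vs cont=0.0000 → 0.0000 [wait]  node(8,8) S=228.9073 payoff=0.0000 vs cont=0.0000 → 0.0000 [wait]  ⇒ S*(8)=121.4680
t_7: node(7,0) S=88.4836 payoff=38.3164 vs cont=36.6015 → 38.3164 [stop]  node(7,1) S=100.4390 payoff=26.3610 vs cont=24.6461 → 26.3610 [stop]  node(7,2) S=114.0097 payoff=12.7903 vs cont=11.0753 → 12.7903 [stop]  node(7,3) S=129.4141 payoff=0.0000 vs cont=2.1446 → 2.1446 [wait]  node(7,4) S=146.8998 payoff=0.0000 vs cont=0.0000 → 0.0000 [wait]  node(7,5) S=166.7480 payoff=0.0000 vs cont=0.0000 → 0.0000 [wait]  node(7,6) S=189.2780 payoff=0.0000 vs cont=0.0000 → 0.0000 [wait]  node(7,7) S=214.8522 payoff=0.0000 vs cont=0.0000 → 0.0000 [wait]  ⇒ S*(7)=114.0097
t_6: node(6,0) S=94.2720 payoff=32.5280 vs cont=30.8131 → 32.5280 [stop]  node(6,1) S=107.0095 payoff=19.7905 vs cont=18.0756 → 19.7905 [stop]  node(6,2) S=121.4680 payoff=5.3320 vs cont=6.3974 → 6.3974 [wait]  node(6,3) S=137.8800 payoff=0.0000 vs cont=0.8626 → 0.8626 [wait]  node(6,4) S=156.5096 payoff=0.0000 vs cont=0.0000 → 0.0000 [wait]  node(6,5) S=177.6562 payoff=0.0000 vs cont=0.0000 → 0.0000 [wait]  node(6,6) S=201.6601 payoff=0.0000 vs cont=0.0000 → 0.0000 [wait]  ⇒ S*(6)=107.0095
t_5: node(5,0) S=100.4390 payoff=26.3610 vs cont=24.6461 → 26.3610 [stop]  node(5,1) S=114.0097 payoff=12.7903 vs cont=11.6978 → 12.7903 [stop]  node(5,2) S=129.4141 payoff=0.0000 vs cont=3.0771 → 3.0771 [wait]  node(5,3) S=146.8998 payoff=0.0000 vs cont=0.3469 → 0.3469 [wait]  node(5,4) S=166.7480 payoff=0.0000 vs cont=0.0000 → 0.0000 [wait]  node(5,5) S=189.2780 payoff=0.0000 vs cont=0.0000 → 0.0000 [wait]  ⇒ S*(5)=114.0097
t_4: node(4,0) S=107.0095 payoff=19.7905 vs cont=18.0756 → 19.7905 [stop]  node(4,1) S=121.4680 payoff=5.3320 vs cont=6.9423 → 6.9423 [wait]  node(4,2) S=137.8800 payoff=0.0000 vs cont=1.4404 → 1.4404 [wait]  node(4,3) S=156.5096 payoff=0.0000 vs cont=0.1395 → 0.1395 [wait]  node(4,4) S=177.6562 payoff=0.0000 vs cont=0.0000 → 0.0000 [wait]  ⇒ S*(4)=107.0095
t_3: node(3,0) S=114.0097 payoff=12.7903 vs cont=12.0161 → 12.7903 [stop]  node(3,1) S=129.4141 payoff=0.0000 vs cont=3.6338 → 3.6338 [wait]  node(3,2) S=146.8998 payoff=0.0000 vs cont=0.6609 → 0.6609 [wait]  node(3,3) S=166.7480 payoff=0.0000 vs cont=0.0561 → 0.0561 [wait]  ⇒ S*(3)=114.0097
t_2: node(2,0) S=121.4680 payoff=5.3320 vs cont=7.2675 → 7.2675 [wait]  node(2,1) S=137.8800 payoff=0.0000 vs cont=1.8477 → 1.8477 [wait]  node(2,2) S=156.5096 payoff=0.0000 vs cont=0.2986 → 0.2986 [wait]  ⇒ S*(2)=-
t_1: node(1,0) S=129.4141 payoff=0.0000 vs cont=4.0026 → 4.0026 [wait]  node(1,1) S=146.8998 payoff=0.0000 vs cont=0.9176 → 0.9176 [wait]  ⇒ S*(1)=-
t_0: node(0,0) S=137.8800 payoff=0.0000 vs cont=2.1460 → 2.1460 [wait]  ⇒ S*(0)=-

price = 2.1460
boundary = - - - 114.0097 107.0095 114.0097 107.0095 114.0097 121.4680
tree:
2.1460
4.0026 0.9176
7.2675 1.8477 0.2986
12.7903 3.6338 0.6609 0.0561
19.7905 6.9423 1.4404 0.1395 0.0000
26.3610 12.7903 3.0771 0.3469 0.0000 0.0000
32.5280 19.7905 6.3974 0.8626 0.0000 0.0000 0.0000
38.3164 26.3610 12.7903 2.1446 0.0000 0.0000 0.0000 0.0000
43.7494 32.5280 19.7905 5.3320 0.0000 0.0000 0.0000 0.0000 0.0000
48.8487 38.3164 26.3610 12.7903 0.0000 0.0000 0.0000 0.0000 0.0000 0.0000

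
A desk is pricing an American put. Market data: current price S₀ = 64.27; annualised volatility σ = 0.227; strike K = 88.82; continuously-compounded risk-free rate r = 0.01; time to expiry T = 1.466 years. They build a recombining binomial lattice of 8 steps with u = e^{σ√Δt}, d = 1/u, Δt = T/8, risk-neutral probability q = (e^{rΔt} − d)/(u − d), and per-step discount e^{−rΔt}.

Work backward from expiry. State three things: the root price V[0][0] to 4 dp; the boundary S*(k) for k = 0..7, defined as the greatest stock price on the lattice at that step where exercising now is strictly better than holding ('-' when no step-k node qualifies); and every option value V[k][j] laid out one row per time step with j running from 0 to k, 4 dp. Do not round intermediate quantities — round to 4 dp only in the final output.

price = 25.1628
boundary = - 58.3185 52.9181 58.3185 52.9181 58.3185 64.2700 70.8289
tree:
25.1628
30.5015 19.5924
35.9019 24.8610 14.0752
40.8022 30.5015 18.9691 8.9349
45.2487 35.9019 24.5810 13.0854 4.5641
49.2835 40.8022 30.5015 18.3909 7.5045 1.4608
52.9446 45.2487 35.9019 24.5500 11.9243 2.8425 0.0000
56.2667 49.2835 40.8022 30.5015 17.9911 5.5312 0.0000 0.0000
59.2812 52.9446 45.2487 35.9019 24.5500 10.7630 0.0000 0.0000 0.0000

Δt=0.18325, u=1.10205, d=0.90740, q=0.48515, disc=e^(-rΔt)=0.99817
k=8 terminal: V=max(K-S,0) → 59.2812 52.9446 45.2487 35.9019 24.5500 10.7630 0.0000 0.0000 0.0000
k=7: j=0 S=32.5533 intr=56.2667 cont=56.1041 V=56.2667[EX]; j=1 S=39.5365 intr=49.2835 cont=49.1208 V=49.2835[EX]; j=2 S=48.0178 intr=40.8022 cont=40.6396 V=40.8022[EX]; j=3 S=58.3185 intr=30.5015 cont=30.3389 V=30.5015[EX]; j=4 S=70.8289 intr=17.9911 cont=17.8285 V=17.9911[EX]; j=5 S=86.0229 intr=2.7971 cont=5.5312 V=5.5312[hold]; j=6 S=104.4763 intr=0.0000 cont=0.0000 V=0.0000[hold]; j=7 S=126.8883 intr=0.0000 cont=0.0000 V=0.0000[hold]  S*(7)=70.8289
k=6: j=0 S=35.8754 intr=52.9446 cont=52.7820 V=52.9446[EX]; j=1 S=43.5713 intr=45.2487 cont=45.0861 V=45.2487[EX]; j=2 S=52.9181 intr=35.9019 cont=35.7393 V=35.9019[EX]; j=3 S=64.2700 intr=24.5500 cont=24.3874 V=24.5500[EX]; j=4 S=78.0570 intr=10.7630 cont=11.9243 V=11.9243[hold]; j=5 S=94.8017 intr=0.0000 cont=2.8425 V=2.8425[hold]; j=6 S=115.1383 intr=0.0000 cont=0.0000 V=0.0000[hold]  S*(6)=64.2700
k=5: j=0 S=39.5365 intr=49.2835 cont=49.1208 V=49.2835[EX]; j=1 S=48.0178 intr=40.8022 cont=40.6396 V=40.8022[EX]; j=2 S=58.3185 intr=30.5015 cont=30.3389 V=30.5015[EX]; j=3 S=70.8289 intr=17.9911 cont=18.3909 V=18.3909[hold]; j=4 S=86.0229 intr=2.7971 cont=7.5045 V=7.5045[hold]; j=5 S=104.4763 intr=0.0000 cont=1.4608 V=1.4608[hold]  S*(5)=58.3185
k=4: j=0 S=43.5713 intr=45.2487 cont=45.0861 V=45.2487[EX]; j=1 S=52.9181 intr=35.9019 cont=35.7393 V=35.9019[EX]; j=2 S=64.2700 intr=24.5500 cont=24.5810 V=24.5810[hold]; j=3 S=78.0570 intr=10.7630 cont=13.0854 V=13.0854[hold]; j=4 S=94.8017 intr=0.0000 cont=4.5641 V=4.5641[hold]  S*(4)=52.9181
k=3: j=0 S=48.0178 intr=40.8022 cont=40.6396 V=40.8022[EX]; j=1 S=58.3185 intr=30.5015 cont=30.3539 V=30.5015[EX]; j=2 S=70.8289 intr=17.9911 cont=18.9691 V=18.9691[hold]; j=3 S=86.0229 intr=2.7971 cont=8.9349 V=8.9349[hold]  S*(3)=58.3185
k=2: j=0 S=52.9181 intr=35.9019 cont=35.7393 V=35.9019[EX]; j=1 S=64.2700 intr=24.5500 cont=24.8610 V=24.8610[hold]; j=2 S=78.0570 intr=10.7630 cont=14.0752 V=14.0752[hold]  S*(2)=52.9181
k=1: j=0 S=58.3185 intr=30.5015 cont=30.4895 V=30.5015[EX]; j=1 S=70.8289 intr=17.9911 cont=19.5924 V=19.5924[hold]  S*(1)=58.3185
k=0: j=0 S=64.2700 intr=24.5500 cont=25.1628 V=25.1628[hold]  S*(0)=-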